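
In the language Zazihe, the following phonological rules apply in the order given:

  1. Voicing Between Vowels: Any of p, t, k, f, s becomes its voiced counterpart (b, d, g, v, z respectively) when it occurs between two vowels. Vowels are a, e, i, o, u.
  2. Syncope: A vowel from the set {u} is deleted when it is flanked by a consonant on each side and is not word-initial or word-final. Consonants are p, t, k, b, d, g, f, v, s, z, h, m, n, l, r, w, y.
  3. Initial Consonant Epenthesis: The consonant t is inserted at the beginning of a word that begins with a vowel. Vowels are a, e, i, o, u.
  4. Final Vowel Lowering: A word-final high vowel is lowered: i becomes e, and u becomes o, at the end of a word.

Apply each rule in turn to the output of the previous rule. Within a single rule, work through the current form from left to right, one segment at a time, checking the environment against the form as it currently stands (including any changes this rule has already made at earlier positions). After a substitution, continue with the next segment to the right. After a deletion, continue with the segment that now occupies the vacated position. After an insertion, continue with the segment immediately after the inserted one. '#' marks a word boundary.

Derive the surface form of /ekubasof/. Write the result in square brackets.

[tegbazof]

1 Voicing Between Vowels: [ekubasof] → [egubazof]
2 Syncope: [egubazof] → [egbazof]
3 Initial Consonant Epenthesis: [egbazof] → [tegbazof]
4 Final Vowel Lowering: no change — [tegbazof]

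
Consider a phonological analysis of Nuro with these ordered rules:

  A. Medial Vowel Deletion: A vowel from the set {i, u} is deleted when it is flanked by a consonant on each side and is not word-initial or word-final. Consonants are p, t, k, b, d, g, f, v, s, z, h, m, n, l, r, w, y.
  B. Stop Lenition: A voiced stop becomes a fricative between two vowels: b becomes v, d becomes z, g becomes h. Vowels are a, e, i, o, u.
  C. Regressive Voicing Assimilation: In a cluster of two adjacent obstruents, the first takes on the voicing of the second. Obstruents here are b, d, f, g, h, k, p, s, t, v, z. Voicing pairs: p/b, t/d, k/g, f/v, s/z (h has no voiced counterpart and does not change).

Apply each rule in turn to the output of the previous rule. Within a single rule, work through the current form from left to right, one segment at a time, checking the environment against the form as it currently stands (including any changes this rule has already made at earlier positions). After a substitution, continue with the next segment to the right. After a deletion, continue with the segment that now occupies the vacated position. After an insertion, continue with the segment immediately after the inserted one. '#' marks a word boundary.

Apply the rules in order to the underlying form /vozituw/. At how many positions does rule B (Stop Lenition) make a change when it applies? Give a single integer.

A Medial Vowel Deletion: [vozituw] → [voztw]
B Stop Lenition: no change — [voztw]
C Regressive Voicing Assimilation: [voztw] → [vostw]
Rule B changed 0 position(s).

0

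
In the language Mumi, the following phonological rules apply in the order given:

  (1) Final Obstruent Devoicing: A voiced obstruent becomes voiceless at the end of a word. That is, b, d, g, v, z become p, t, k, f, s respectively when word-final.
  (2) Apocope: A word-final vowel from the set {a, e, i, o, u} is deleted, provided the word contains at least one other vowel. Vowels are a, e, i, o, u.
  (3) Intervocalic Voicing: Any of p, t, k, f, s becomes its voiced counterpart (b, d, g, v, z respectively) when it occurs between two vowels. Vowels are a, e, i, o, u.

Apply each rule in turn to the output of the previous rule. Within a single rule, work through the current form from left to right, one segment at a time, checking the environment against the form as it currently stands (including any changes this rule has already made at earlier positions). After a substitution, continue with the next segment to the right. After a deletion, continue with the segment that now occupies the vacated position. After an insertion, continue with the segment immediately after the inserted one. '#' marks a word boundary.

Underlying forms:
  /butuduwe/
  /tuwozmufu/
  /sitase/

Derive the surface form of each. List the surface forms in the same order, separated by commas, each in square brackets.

[bududuw], [tuwozmuf], [sidas]

/butuduwe/:
  (1) Final Obstruent Devoicing: no change — [butuduwe]
  (2) Apocope: [butuduwe] → [butuduw]
  (3) Intervocalic Voicing: [butuduw] → [bududuw]
/tuwozmufu/:
  (1) Final Obstruent Devoicing: no change — [tuwozmufu]
  (2) Apocope: [tuwozmufu] → [tuwozmuf]
  (3) Intervocalic Voicing: no change — [tuwozmuf]
/sitase/:
  (1) Final Obstruent Devoicing: no change — [sitase]
  (2) Apocope: [sitase] → [sitas]
  (3) Intervocalic Voicing: [sitas] → [sidas]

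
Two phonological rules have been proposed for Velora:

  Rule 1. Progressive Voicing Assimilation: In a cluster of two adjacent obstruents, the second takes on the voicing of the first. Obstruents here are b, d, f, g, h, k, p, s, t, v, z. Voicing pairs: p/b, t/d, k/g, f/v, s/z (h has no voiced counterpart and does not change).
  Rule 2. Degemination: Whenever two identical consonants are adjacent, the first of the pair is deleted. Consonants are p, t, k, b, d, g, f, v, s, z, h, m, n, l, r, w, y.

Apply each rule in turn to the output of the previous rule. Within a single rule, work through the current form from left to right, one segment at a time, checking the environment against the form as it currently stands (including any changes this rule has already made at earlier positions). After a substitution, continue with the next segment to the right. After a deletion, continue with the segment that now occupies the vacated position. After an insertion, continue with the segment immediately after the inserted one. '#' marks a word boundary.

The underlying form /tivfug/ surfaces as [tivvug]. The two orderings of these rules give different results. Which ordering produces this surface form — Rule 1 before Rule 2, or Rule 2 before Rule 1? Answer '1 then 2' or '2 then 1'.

Order 1 then 2:
  1 Progressive Voicing Assimilation: [tivfug] → [tivvug]
  2 Degemination: [tivvug] → [tivug]
  result: [tivug]
Order 2 then 1:
  2 Degemination: no change — [tivfug]
  1 Progressive Voicing Assimilation: [tivfug] → [tivvug]
  result: [tivvug]

2 then 1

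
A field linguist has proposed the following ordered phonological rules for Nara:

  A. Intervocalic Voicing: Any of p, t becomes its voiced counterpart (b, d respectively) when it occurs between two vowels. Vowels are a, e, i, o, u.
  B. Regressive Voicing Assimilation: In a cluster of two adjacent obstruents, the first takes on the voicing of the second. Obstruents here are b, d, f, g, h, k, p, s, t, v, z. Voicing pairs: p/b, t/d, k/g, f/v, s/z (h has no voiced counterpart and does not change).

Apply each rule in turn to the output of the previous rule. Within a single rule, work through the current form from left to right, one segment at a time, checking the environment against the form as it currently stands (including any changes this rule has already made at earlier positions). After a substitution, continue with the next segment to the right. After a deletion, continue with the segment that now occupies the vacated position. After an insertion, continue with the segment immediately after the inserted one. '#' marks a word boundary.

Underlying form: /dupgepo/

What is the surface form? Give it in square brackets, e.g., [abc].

[dubgebo]

A Intervocalic Voicing: [dupgepo] → [dupgebo]
B Regressive Voicing Assimilation: [dupgebo] → [dubgebo]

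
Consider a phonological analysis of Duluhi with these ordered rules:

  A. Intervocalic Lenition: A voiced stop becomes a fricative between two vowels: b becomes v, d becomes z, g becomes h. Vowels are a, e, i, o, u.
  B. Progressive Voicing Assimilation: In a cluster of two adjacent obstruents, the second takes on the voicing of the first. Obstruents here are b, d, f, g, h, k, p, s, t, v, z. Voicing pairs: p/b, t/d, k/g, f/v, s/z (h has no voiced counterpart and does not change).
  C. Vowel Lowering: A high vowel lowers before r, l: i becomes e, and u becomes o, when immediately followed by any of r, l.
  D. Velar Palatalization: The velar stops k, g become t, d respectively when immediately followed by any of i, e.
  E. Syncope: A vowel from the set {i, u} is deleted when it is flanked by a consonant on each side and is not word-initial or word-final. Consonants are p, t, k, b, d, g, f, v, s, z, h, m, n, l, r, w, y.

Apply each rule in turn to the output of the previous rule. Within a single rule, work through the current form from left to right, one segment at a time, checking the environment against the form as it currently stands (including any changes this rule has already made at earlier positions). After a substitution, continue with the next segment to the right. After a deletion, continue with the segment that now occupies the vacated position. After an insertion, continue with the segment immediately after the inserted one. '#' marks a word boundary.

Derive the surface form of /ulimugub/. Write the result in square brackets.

A Intervocalic Lenition: [ulimugub] → [ulimuhub]
B Progressive Voicing Assimilation: no change — [ulimuhub]
C Vowel Lowering: [ulimuhub] → [olimuhub]
D Velar Palatalization: no change — [olimuhub]
E Syncope: [olimuhub] → [olmhb]

[olmhb]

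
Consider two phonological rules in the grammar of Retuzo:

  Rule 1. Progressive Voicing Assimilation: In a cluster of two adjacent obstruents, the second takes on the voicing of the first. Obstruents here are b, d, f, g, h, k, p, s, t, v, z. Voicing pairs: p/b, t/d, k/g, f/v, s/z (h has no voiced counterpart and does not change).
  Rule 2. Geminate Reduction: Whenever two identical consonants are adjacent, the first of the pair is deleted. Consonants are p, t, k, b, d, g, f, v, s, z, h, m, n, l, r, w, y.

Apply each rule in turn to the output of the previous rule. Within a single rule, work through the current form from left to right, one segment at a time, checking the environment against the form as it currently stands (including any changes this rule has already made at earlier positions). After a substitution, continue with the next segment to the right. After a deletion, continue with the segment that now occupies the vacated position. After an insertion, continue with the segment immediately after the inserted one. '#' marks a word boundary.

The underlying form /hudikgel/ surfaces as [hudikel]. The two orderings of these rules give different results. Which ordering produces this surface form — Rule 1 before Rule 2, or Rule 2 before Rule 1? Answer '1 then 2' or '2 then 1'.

Order 1 then 2:
  1 Progressive Voicing Assimilation: [hudikgel] → [hudikkel]
  2 Geminate Reduction: [hudikkel] → [hudikel]
  result: [hudikel]
Order 2 then 1:
  2 Geminate Reduction: no change — [hudikgel]
  1 Progressive Voicing Assimilation: [hudikgel] → [hudikkel]
  result: [hudikkel]

1 then 2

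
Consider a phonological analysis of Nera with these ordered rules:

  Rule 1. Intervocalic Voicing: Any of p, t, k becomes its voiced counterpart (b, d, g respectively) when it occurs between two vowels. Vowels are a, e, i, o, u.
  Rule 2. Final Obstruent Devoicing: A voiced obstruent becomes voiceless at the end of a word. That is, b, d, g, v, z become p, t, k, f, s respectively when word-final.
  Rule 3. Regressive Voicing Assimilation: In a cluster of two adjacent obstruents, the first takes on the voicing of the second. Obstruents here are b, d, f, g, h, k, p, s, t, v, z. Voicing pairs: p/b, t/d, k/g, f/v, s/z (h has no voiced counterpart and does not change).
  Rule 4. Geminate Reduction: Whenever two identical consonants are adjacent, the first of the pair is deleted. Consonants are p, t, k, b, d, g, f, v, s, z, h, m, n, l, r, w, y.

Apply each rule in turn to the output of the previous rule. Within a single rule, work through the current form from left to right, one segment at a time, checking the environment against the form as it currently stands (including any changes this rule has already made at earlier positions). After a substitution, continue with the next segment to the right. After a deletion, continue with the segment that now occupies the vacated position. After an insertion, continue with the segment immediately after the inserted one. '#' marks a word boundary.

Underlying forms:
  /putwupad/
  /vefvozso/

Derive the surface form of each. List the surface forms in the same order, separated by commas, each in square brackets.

[putwubat], [vevoso]

/putwupad/:
  Rule 1 Intervocalic Voicing: [putwupad] → [putwubad]
  Rule 2 Final Obstruent Devoicing: [putwubad] → [putwubat]
  Rule 3 Regressive Voicing Assimilation: no change — [putwubat]
  Rule 4 Geminate Reduction: no change — [putwubat]
/vefvozso/:
  Rule 1 Intervocalic Voicing: no change — [vefvozso]
  Rule 2 Final Obstruent Devoicing: no change — [vefvozso]
  Rule 3 Regressive Voicing Assimilation: [vefvozso] → [vevvosso]
  Rule 4 Geminate Reduction: [vevvosso] → [vevoso]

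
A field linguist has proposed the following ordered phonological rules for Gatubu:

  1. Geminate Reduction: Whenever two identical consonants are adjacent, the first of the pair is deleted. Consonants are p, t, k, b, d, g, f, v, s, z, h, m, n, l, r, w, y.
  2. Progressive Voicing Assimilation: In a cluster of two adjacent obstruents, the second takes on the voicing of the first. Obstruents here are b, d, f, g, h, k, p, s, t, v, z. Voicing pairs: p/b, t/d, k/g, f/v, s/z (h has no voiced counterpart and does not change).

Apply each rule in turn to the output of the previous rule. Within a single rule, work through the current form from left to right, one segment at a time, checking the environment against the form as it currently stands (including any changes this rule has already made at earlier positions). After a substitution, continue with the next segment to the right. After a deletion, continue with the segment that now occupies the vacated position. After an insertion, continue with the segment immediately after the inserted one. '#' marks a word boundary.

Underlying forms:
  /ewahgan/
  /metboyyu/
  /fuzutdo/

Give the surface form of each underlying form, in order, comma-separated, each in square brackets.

/ewahgan/:
  1 Geminate Reduction: no change — [ewahgan]
  2 Progressive Voicing Assimilation: [ewahgan] → [ewahkan]
/metboyyu/:
  1 Geminate Reduction: [metboyyu] → [metboyu]
  2 Progressive Voicing Assimilation: [metboyu] → [metpoyu]
/fuzutdo/:
  1 Geminate Reduction: no change — [fuzutdo]
  2 Progressive Voicing Assimilation: [fuzutdo] → [fuzutto]

[ewahkan], [metpoyu], [fuzutto]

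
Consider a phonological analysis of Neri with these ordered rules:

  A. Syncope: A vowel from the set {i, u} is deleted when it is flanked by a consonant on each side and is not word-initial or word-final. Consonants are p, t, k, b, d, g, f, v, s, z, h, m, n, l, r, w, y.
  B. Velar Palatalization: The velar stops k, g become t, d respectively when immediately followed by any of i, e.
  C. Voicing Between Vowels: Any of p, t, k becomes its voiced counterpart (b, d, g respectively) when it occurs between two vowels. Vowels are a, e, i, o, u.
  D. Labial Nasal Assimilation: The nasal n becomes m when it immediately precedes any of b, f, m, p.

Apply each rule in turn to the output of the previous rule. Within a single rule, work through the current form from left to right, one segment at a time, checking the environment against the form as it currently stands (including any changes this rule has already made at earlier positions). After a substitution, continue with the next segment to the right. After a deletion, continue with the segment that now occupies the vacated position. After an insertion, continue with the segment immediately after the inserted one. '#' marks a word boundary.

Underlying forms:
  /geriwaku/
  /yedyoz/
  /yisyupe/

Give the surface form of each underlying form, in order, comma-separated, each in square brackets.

[derwagu], [yedyoz], [ysype]

/geriwaku/:
  A Syncope: [geriwaku] → [gerwaku]
  B Velar Palatalization: [gerwaku] → [derwaku]
  C Voicing Between Vowels: [derwaku] → [derwagu]
  D Labial Nasal Assimilation: no change — [derwagu]
/yedyoz/:
  A Syncope: no change — [yedyoz]
  B Velar Palatalization: no change — [yedyoz]
  C Voicing Between Vowels: no change — [yedyoz]
  D Labial Nasal Assimilation: no change — [yedyoz]
/yisyupe/:
  A Syncope: [yisyupe] → [ysype]
  B Velar Palatalization: no change — [ysype]
  C Voicing Between Vowels: no change — [ysype]
  D Labial Nasal Assimilation: no change — [ysype]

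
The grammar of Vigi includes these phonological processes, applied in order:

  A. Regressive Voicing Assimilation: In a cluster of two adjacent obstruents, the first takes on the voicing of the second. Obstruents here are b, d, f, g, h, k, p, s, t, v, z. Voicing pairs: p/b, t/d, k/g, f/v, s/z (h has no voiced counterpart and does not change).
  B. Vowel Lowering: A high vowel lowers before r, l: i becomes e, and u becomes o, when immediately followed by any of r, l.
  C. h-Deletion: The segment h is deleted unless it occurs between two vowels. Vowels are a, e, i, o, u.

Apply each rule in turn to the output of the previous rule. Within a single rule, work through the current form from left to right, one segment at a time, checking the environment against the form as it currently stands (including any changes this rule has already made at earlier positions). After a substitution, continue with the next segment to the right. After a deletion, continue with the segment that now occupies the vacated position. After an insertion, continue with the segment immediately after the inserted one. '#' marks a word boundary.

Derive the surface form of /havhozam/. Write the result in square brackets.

A Regressive Voicing Assimilation: [havhozam] → [hafhozam]
B Vowel Lowering: no change — [hafhozam]
C h-Deletion: [hafhozam] → [afozam]

[afozam]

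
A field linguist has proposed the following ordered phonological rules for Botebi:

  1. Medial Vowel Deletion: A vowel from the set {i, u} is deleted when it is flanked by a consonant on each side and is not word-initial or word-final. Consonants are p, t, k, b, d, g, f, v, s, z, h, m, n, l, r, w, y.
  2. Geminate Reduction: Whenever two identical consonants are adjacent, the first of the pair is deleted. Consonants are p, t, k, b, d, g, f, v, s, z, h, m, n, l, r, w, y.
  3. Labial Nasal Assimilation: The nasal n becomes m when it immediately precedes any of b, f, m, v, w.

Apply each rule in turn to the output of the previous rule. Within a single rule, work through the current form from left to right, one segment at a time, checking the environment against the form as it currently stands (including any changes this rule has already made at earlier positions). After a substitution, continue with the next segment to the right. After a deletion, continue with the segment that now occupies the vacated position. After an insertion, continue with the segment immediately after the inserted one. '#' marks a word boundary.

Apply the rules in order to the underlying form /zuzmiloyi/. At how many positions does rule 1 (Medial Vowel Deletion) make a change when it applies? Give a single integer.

1 Medial Vowel Deletion: [zuzmiloyi] → [zzmloyi]
2 Geminate Reduction: [zzmloyi] → [zmloyi]
3 Labial Nasal Assimilation: no change — [zmloyi]
Rule 1 changed 2 position(s).

2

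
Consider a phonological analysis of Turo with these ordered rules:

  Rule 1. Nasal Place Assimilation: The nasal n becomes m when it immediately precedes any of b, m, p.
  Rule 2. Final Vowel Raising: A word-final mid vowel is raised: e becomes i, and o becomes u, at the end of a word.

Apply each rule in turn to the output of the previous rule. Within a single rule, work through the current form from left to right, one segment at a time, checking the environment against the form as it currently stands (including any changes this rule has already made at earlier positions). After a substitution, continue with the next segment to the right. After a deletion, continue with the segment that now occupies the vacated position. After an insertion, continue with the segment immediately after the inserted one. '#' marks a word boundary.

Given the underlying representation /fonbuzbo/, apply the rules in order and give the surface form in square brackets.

[fombuzbu]

Rule 1 Nasal Place Assimilation: [fonbuzbo] → [fombuzbo]
Rule 2 Final Vowel Raising: [fombuzbo] → [fombuzbu]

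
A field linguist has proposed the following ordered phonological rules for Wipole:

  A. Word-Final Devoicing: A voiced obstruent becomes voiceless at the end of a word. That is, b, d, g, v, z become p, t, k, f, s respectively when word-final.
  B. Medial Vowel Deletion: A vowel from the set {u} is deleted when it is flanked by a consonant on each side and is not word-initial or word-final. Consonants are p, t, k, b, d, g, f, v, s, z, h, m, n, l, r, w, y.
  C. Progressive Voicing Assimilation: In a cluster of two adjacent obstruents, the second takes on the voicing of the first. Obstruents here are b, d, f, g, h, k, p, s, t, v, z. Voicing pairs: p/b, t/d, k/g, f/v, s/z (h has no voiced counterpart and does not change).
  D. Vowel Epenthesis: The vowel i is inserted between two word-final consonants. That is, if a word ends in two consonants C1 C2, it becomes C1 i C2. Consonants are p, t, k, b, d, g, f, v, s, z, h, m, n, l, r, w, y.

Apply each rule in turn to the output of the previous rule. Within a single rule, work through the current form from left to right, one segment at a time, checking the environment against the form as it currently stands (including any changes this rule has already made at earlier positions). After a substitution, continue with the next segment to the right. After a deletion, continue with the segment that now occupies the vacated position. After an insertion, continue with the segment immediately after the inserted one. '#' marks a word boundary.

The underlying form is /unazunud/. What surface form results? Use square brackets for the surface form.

A Word-Final Devoicing: [unazunud] → [unazunut]
B Medial Vowel Deletion: [unazunut] → [unaznt]
C Progressive Voicing Assimilation: no change — [unaznt]
D Vowel Epenthesis: [unaznt] → [unaznit]

[unaznit]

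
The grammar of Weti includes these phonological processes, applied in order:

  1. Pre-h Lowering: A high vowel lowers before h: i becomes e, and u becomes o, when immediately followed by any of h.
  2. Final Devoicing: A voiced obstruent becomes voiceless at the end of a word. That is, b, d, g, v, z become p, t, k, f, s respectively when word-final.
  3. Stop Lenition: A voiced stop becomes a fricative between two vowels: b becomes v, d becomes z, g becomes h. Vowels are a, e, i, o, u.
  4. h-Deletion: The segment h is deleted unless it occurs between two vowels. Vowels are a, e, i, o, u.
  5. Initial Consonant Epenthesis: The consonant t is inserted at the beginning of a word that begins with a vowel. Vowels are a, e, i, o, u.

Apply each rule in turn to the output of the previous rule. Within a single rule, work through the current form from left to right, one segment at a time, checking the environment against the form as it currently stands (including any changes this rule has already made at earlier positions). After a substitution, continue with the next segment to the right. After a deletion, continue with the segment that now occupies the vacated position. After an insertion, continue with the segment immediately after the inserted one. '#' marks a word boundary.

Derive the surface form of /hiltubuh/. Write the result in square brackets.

1 Pre-h Lowering: [hiltubuh] → [hiltuboh]
2 Final Devoicing: no change — [hiltuboh]
3 Stop Lenition: [hiltuboh] → [hiltuvoh]
4 h-Deletion: [hiltuvoh] → [iltuvo]
5 Initial Consonant Epenthesis: [iltuvo] → [tiltuvo]

[tiltuvo]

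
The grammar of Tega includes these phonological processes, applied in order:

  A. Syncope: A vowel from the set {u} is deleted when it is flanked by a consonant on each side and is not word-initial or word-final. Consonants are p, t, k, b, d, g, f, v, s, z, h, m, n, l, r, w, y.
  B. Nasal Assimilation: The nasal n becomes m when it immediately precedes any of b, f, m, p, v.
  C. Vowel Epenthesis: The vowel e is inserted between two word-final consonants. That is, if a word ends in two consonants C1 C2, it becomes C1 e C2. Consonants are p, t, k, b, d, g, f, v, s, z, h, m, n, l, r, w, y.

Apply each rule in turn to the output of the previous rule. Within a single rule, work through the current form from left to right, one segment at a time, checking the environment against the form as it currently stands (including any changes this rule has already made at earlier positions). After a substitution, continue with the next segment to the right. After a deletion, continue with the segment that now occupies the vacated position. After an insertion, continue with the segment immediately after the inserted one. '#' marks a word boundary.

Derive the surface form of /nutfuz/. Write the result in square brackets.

[ntfez]

A Syncope: [nutfuz] → [ntfz]
B Nasal Assimilation: no change — [ntfz]
C Vowel Epenthesis: [ntfz] → [ntfez]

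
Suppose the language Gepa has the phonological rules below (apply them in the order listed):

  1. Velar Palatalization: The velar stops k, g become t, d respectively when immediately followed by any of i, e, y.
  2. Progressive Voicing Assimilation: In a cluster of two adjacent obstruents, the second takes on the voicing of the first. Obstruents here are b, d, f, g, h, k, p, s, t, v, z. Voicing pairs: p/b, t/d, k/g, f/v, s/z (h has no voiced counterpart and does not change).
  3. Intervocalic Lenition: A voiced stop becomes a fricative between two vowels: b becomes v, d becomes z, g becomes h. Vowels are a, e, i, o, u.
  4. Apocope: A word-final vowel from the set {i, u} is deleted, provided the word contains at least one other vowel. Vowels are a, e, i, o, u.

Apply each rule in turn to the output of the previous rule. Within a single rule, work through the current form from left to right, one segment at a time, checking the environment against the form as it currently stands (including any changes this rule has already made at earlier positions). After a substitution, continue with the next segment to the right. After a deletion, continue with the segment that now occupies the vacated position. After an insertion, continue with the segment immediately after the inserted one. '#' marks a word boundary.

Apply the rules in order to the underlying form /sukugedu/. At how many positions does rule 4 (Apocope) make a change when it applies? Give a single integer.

1

1 Velar Palatalization: [sukugedu] → [sukudedu]
2 Progressive Voicing Assimilation: no change — [sukudedu]
3 Intervocalic Lenition: [sukudedu] → [sukuzezu]
4 Apocope: [sukuzezu] → [sukuzez]
Rule 4 changed 1 position(s).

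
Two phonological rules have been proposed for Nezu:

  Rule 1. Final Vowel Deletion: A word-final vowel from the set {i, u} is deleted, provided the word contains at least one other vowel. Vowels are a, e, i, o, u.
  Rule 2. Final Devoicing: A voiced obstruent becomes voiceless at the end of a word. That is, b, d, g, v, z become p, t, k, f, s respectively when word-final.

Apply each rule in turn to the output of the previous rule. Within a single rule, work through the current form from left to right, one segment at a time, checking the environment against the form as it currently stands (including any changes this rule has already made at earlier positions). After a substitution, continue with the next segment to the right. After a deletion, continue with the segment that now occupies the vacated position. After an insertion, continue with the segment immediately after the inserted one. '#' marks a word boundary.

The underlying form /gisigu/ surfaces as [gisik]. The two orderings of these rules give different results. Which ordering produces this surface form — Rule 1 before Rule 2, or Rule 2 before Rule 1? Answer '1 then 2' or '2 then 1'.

Order 1 then 2:
  1 Final Vowel Deletion: [gisigu] → [gisig]
  2 Final Devoicing: [gisig] → [gisik]
  result: [gisik]
Order 2 then 1:
  2 Final Devoicing: no change — [gisigu]
  1 Final Vowel Deletion: [gisigu] → [gisig]
  result: [gisig]

1 then 2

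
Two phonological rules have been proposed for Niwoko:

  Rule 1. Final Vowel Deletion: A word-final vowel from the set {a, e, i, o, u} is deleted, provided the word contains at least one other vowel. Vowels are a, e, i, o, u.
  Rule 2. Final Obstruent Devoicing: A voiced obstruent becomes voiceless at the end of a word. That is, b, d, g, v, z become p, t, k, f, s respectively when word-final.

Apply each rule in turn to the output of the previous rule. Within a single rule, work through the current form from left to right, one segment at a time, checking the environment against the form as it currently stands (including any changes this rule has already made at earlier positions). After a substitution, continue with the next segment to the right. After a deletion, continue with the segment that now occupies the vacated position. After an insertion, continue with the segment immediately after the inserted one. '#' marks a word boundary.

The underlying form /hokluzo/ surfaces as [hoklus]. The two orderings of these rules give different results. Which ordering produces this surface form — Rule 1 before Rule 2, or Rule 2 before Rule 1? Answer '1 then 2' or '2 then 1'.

1 then 2

Order 1 then 2:
  1 Final Vowel Deletion: [hokluzo] → [hokluz]
  2 Final Obstruent Devoicing: [hokluz] → [hoklus]
  result: [hoklus]
Order 2 then 1:
  2 Final Obstruent Devoicing: no change — [hokluzo]
  1 Final Vowel Deletion: [hokluzo] → [hokluz]
  result: [hokluz]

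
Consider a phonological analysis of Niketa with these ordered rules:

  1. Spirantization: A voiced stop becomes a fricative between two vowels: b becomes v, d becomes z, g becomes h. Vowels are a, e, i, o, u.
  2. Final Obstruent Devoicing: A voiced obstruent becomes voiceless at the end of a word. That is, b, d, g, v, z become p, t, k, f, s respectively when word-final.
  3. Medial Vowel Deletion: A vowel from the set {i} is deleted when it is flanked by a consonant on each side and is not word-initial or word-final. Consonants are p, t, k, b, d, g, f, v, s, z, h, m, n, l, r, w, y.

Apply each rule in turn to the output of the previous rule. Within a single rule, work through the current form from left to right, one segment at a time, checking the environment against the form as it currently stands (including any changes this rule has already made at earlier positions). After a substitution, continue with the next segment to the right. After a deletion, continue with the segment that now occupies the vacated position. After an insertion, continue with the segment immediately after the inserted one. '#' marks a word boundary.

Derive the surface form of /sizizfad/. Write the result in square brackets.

1 Spirantization: no change — [sizizfad]
2 Final Obstruent Devoicing: [sizizfad] → [sizizfat]
3 Medial Vowel Deletion: [sizizfat] → [szzfat]

[szzfat]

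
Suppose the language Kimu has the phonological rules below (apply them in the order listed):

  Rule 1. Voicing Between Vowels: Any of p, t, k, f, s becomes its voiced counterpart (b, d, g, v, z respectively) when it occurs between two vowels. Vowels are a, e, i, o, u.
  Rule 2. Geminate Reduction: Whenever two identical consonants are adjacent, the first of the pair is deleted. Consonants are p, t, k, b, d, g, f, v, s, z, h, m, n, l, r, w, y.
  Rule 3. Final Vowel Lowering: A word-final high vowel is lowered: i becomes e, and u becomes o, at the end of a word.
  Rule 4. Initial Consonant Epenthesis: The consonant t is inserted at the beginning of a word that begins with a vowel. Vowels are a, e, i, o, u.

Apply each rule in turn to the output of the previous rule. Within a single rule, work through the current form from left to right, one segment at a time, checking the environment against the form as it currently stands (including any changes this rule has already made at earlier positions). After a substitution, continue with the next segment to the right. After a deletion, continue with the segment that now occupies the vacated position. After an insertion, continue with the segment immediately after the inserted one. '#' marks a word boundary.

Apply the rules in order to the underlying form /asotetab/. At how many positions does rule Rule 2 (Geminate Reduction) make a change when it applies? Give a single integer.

Rule 1 Voicing Between Vowels: [asotetab] → [azodedab]
Rule 2 Geminate Reduction: no change — [azodedab]
Rule 3 Final Vowel Lowering: no change — [azodedab]
Rule 4 Initial Consonant Epenthesis: [azodedab] → [tazodedab]
Rule Rule 2 changed 0 position(s).

0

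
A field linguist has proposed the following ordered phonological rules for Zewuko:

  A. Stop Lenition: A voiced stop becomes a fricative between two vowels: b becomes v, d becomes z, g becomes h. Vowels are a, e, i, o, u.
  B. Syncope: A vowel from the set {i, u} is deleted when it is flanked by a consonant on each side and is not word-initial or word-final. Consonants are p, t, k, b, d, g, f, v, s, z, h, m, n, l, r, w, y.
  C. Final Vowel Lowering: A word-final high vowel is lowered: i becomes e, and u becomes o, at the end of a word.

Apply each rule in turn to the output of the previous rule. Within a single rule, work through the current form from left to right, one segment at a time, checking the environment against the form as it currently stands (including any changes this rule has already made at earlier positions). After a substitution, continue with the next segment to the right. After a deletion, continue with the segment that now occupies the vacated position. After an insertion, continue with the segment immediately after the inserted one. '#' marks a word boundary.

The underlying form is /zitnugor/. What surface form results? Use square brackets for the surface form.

[ztnhor]

A Stop Lenition: [zitnugor] → [zitnuhor]
B Syncope: [zitnuhor] → [ztnhor]
C Final Vowel Lowering: no change — [ztnhor]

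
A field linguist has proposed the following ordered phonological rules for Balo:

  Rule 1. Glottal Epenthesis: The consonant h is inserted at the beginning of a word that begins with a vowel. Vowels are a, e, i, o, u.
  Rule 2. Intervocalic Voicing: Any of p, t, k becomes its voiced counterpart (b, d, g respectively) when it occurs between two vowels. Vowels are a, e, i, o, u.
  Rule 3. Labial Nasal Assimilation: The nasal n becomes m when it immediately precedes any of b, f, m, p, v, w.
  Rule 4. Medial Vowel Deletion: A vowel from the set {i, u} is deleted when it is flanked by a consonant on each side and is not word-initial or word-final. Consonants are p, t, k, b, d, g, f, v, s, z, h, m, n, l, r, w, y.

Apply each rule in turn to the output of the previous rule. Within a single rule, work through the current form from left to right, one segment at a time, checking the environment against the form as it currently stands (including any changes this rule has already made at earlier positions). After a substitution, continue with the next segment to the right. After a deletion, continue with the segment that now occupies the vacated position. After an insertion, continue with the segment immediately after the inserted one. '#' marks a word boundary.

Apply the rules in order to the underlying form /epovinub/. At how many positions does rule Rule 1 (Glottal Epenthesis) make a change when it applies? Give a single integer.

1

Rule 1 Glottal Epenthesis: [epovinub] → [hepovinub]
Rule 2 Intervocalic Voicing: [hepovinub] → [hebovinub]
Rule 3 Labial Nasal Assimilation: no change — [hebovinub]
Rule 4 Medial Vowel Deletion: [hebovinub] → [hebovnb]
Rule Rule 1 changed 1 position(s).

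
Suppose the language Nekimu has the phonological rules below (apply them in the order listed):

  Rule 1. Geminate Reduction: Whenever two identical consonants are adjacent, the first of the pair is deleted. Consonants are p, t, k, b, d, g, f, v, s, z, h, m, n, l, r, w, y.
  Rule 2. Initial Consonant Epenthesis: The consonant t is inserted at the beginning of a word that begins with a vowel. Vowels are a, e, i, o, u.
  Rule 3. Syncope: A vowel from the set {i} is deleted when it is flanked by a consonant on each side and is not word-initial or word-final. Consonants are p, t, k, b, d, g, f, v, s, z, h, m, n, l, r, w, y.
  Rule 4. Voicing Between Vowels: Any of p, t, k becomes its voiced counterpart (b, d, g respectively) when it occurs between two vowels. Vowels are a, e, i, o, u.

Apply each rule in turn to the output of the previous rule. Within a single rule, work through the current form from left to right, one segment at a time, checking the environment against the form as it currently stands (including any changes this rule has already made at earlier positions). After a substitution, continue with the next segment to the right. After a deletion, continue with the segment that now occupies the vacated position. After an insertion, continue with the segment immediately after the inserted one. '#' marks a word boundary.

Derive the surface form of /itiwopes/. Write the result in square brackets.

[ttwobes]

Rule 1 Geminate Reduction: no change — [itiwopes]
Rule 2 Initial Consonant Epenthesis: [itiwopes] → [titiwopes]
Rule 3 Syncope: [titiwopes] → [ttwopes]
Rule 4 Voicing Between Vowels: [ttwopes] → [ttwobes]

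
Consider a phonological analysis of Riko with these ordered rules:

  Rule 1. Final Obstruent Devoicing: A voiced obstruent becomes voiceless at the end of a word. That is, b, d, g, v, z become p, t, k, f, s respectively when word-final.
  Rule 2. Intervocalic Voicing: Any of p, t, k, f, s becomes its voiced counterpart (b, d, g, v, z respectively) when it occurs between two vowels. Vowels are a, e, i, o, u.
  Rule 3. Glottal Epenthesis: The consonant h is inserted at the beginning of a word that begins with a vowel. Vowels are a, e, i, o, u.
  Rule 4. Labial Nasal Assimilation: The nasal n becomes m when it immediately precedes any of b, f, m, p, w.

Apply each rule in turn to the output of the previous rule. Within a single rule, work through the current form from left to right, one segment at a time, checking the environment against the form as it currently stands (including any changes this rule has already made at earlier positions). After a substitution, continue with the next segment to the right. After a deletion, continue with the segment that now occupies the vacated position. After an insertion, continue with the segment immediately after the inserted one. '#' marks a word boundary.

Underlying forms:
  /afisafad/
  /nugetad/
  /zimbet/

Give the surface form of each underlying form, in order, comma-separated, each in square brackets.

[havizavat], [nugedat], [zimbet]

/afisafad/:
  Rule 1 Final Obstruent Devoicing: [afisafad] → [afisafat]
  Rule 2 Intervocalic Voicing: [afisafat] → [avizavat]
  Rule 3 Glottal Epenthesis: [avizavat] → [havizavat]
  Rule 4 Labial Nasal Assimilation: no change — [havizavat]
/nugetad/:
  Rule 1 Final Obstruent Devoicing: [nugetad] → [nugetat]
  Rule 2 Intervocalic Voicing: [nugetat] → [nugedat]
  Rule 3 Glottal Epenthesis: no change — [nugedat]
  Rule 4 Labial Nasal Assimilation: no change — [nugedat]
/zimbet/:
  Rule 1 Final Obstruent Devoicing: no change — [zimbet]
  Rule 2 Intervocalic Voicing: no change — [zimbet]
  Rule 3 Glottal Epenthesis: no change — [zimbet]
  Rule 4 Labial Nasal Assimilation: no change — [zimbet]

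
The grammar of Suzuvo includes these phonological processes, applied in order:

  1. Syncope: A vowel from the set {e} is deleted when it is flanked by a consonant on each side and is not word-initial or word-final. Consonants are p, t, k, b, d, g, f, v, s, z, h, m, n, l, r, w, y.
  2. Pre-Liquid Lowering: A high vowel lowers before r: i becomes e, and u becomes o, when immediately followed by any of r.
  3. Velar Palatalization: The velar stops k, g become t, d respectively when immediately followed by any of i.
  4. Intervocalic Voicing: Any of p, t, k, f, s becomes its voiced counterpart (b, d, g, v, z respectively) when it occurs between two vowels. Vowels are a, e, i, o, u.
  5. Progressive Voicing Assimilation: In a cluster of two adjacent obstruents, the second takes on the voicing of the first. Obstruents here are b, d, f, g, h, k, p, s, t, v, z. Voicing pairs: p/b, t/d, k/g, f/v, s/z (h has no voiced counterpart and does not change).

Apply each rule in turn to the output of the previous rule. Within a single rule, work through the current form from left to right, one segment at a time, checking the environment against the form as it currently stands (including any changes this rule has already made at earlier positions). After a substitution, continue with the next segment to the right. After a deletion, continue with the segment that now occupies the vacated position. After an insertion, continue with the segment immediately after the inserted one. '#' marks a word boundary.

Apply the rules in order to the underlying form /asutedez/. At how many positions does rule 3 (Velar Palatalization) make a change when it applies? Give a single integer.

1 Syncope: [asutedez] → [asutdz]
2 Pre-Liquid Lowering: no change — [asutdz]
3 Velar Palatalization: no change — [asutdz]
4 Intervocalic Voicing: [asutdz] → [azutdz]
5 Progressive Voicing Assimilation: [azutdz] → [azutts]
Rule 3 changed 0 position(s).

0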